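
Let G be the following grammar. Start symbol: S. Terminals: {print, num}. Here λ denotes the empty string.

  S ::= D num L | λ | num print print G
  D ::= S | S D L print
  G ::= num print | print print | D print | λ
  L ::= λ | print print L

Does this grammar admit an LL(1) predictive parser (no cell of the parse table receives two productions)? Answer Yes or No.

No

FIRST(S) = {λ, num, print}
FIRST(D) = {λ, num, print}
FIRST(G) = {λ, num, print}
FIRST(L) = {λ, print}
FOLLOW(S) = {$, num, print}
FOLLOW(D) = {num, print}
FOLLOW(G) = {$, num, print}
FOLLOW(L) = {$, num, print}
Cell M[D, num] receives both D ::= S and D ::= S D L print — the grammar is not LL(1).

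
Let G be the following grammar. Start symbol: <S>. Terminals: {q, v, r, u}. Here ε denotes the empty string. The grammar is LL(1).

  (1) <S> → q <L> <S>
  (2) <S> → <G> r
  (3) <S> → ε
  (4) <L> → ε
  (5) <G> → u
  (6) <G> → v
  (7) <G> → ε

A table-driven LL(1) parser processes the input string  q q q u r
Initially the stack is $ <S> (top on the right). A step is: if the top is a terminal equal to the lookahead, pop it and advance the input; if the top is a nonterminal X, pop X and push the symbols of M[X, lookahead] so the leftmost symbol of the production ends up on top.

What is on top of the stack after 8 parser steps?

step 1: stack=$ <S>  input=q q q u r $  — expand <S> → q <L> <S>
step 2: stack=$ <S> <L> q  input=q q q u r $  — match q
step 3: stack=$ <S> <L>  input=q q u r $  — expand <L> → ε
step 4: stack=$ <S>  input=q q u r $  — expand <S> → q <L> <S>
step 5: stack=$ <S> <L> q  input=q q u r $  — match q
step 6: stack=$ <S> <L>  input=q u r $  — expand <L> → ε
step 7: stack=$ <S>  input=q u r $  — expand <S> → q <L> <S>
step 8: stack=$ <S> <L> q  input=q u r $  — match q
Stack after step 8: $ <S> <L> (top = <L>).

<L>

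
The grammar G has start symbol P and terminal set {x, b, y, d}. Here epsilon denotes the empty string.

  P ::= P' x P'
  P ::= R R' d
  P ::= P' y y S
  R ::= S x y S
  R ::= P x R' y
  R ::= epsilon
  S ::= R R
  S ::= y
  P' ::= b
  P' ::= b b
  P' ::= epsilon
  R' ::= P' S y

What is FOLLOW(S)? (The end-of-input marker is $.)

FIRST(P') = {epsilon, b}
FIRST(P) = {b, x, y}  (via P' x P', R R' d, P' y y S)
FIRST(R) = {epsilon, b, x, y}  (via S x y S, P x R' y)
FIRST(S) = {epsilon, b, x, y}  (via R R)
FIRST(R') = {b, x, y}  (via P' S y)
FOLLOW(P) includes $ since P is the start symbol.
FOLLOW(P): in R::=P x R' y, P is followed by x R' y with FIRST {x}. Thus FOLLOW(P) = {$, x}.
FOLLOW(P'): in P::=P' x P' (occurrence 1), P' is followed by x P' with FIRST {x}; in P::=P' x P' (occurrence 2), the suffix after P' is empty, so FOLLOW(P') ⊇ FOLLOW(P) = {$, x}; in P::=P' y y S, P' is followed by y y S with FIRST {y}; in R'::=P' S y, P' is followed by S y with FIRST {b, x, y}. Thus FOLLOW(P') = {$, b, x, y}.
FOLLOW(R'): in P::=R R' d, R' is followed by d with FIRST {d}; in R::=P x R' y, R' is followed by y with FIRST {y}. Thus FOLLOW(R') = {d, y}.
FOLLOW(R): in P::=R R' d, R is followed by R' d with FIRST {b, x, y}; in S::=R R (occurrence 1), R is followed by R with FIRST {epsilon, b, x, y}; in S::=R R (occurrence 1), the suffix after R is nullable, so FOLLOW(R) ⊇ FOLLOW(S) = {$, b, x, y}; in S::=R R (occurrence 2), the suffix after R is empty, so FOLLOW(R) ⊇ FOLLOW(S) = {$, b, x, y}. Thus FOLLOW(R) = {$, b, x, y}.
FOLLOW(S): in P::=P' y y S, the suffix after S is empty, so FOLLOW(S) ⊇ FOLLOW(P) = {$, x}; in R::=S x y S (occurrence 1), S is followed by x y S with FIRST {x}; in R::=S x y S (occurrence 2), the suffix after S is empty, so FOLLOW(S) ⊇ FOLLOW(R) = {$, b, x, y}; in R'::=P' S y, S is followed by y with FIRST {y}. Thus FOLLOW(S) = {$, b, x, y}.

{$, b, x, y}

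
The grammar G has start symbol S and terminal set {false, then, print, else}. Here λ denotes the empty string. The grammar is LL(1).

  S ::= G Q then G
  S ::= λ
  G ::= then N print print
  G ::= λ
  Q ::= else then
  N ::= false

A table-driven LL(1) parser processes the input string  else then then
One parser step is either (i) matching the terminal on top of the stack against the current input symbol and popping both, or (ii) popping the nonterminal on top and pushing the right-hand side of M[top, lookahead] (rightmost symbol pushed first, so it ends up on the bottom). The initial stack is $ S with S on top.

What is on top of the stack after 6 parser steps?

step 1: stack=$ S  input=else then then $  — expand S ::= G Q then G
step 2: stack=$ G then Q G  input=else then then $  — expand G ::= λ
step 3: stack=$ G then Q  input=else then then $  — expand Q ::= else then
step 4: stack=$ G then then else  input=else then then $  — match else
step 5: stack=$ G then then  input=then then $  — match then
step 6: stack=$ G then  input=then $  — match then
Stack after step 6: $ G (top = G).

G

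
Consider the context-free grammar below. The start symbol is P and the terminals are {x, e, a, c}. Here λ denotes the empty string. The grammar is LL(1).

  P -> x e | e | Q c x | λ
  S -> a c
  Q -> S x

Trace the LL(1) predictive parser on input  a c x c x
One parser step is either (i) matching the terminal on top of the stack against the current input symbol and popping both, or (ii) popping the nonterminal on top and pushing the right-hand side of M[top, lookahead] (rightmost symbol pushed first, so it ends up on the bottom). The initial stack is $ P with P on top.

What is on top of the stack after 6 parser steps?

     Stack        Input        Action
  1  $ P          a c x c x $  expand P -> Q c x
  2  $ x c Q      a c x c x $  expand Q -> S x
  3  $ x c x S    a c x c x $  expand S -> a c
  4  $ x c x c a  a c x c x $  match a
  5  $ x c x c    c x c x $    match c
  6  $ x c x      x c x $      match x
Stack after step 6: $ x c (top = c).

c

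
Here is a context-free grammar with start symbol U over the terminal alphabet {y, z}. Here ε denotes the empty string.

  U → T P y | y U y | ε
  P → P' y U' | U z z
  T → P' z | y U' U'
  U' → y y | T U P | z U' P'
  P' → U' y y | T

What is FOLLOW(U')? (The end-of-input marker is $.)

FIRST(U): from U→T P y we get {y, z}; from U→y U y we get {y}; from U→ε we get {ε}. So FIRST(U) = {ε, y, z}.
FIRST(P): from P→P' y U' we get {y, z}; from P→U z z we get {y, z}. So FIRST(P) = {y, z}.
FIRST(T): from T→P' z we get {y, z}; from T→y U' U' we get {y}. So FIRST(T) = {y, z}.
FIRST(U'): from U'→y y we get {y}; from U'→T U P we get {y, z}; from U'→z U' P' we get {z}. So FIRST(U') = {y, z}.
FIRST(P'): from P'→U' y y we get {y, z}; from P'→T we get {y, z}. So FIRST(P') = {y, z}.
FOLLOW(U) includes $ since U is the start symbol.
FOLLOW(U): in U→y U y, U is followed by y with FIRST {y}; in P→U z z, U is followed by z z with FIRST {z}; in U'→T U P, U is followed by P with FIRST {y, z}. Thus FOLLOW(U) = {$, y, z}.
FOLLOW(P): in U→T P y, P is followed by y with FIRST {y}; in U'→T U P, the suffix after P is empty, so FOLLOW(P) ⊇ FOLLOW(U') = {y, z}. Thus FOLLOW(P) = {y, z}.
FOLLOW(T): in U→T P y, T is followed by P y with FIRST {y, z}; in U'→T U P, T is followed by U P with FIRST {y, z}; in P'→T, the suffix after T is empty, so FOLLOW(T) ⊇ FOLLOW(P') = {y, z}. Thus FOLLOW(T) = {y, z}.
FOLLOW(U'): in P→P' y U', the suffix after U' is empty, so FOLLOW(U') ⊇ FOLLOW(P) = {y, z}; in T→y U' U' (occurrence 1), U' is followed by U' with FIRST {y, z}; in T→y U' U' (occurrence 2), the suffix after U' is empty, so FOLLOW(U') ⊇ FOLLOW(T) = {y, z}; in U'→z U' P', U' is followed by P' with FIRST {y, z}; in P'→U' y y, U' is followed by y y with FIRST {y}. Thus FOLLOW(U') = {y, z}.
FOLLOW(P'): in P→P' y U', P' is followed by y U' with FIRST {y}; in T→P' z, P' is followed by z with FIRST {z}; in U'→z U' P', the suffix after P' is empty, so FOLLOW(P') ⊇ FOLLOW(U') = {y, z}. Thus FOLLOW(P') = {y, z}.

{y, z}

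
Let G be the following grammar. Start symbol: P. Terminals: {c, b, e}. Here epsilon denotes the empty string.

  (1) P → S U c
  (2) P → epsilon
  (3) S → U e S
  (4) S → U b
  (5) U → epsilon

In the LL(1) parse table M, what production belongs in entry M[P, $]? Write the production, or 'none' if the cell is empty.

P → epsilon

FIRST(U) = {epsilon}
FIRST(S) = {b, e}  (via U e S, U b)
FIRST(P) = {epsilon, b, e}  (via S U c)
FOLLOW(P) includes $ since P is the start symbol.
FOLLOW(P): P appears on no right-hand side. Thus FOLLOW(P) = {$}.
For P → S U c: FIRST(S U c) = {b, e}, so it goes in M[P, t] for t ∈ {b, e}.
For P → epsilon: FIRST(epsilon) = {epsilon}, so it goes in M[P, t] for t ∈ {}; since epsilon ∈ FIRST, also for every t ∈ FOLLOW(P) = {$}.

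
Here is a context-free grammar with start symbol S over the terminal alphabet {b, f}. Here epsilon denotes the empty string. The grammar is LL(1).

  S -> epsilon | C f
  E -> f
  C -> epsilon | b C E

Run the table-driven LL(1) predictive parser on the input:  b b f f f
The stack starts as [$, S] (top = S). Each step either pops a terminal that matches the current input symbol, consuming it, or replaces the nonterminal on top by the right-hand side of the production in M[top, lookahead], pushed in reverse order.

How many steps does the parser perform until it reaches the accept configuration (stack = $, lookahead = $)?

step 1: stack=$ S  input=b b f f f $  — expand S -> C f
step 2: stack=$ f C  input=b b f f f $  — expand C -> b C E
step 3: stack=$ f E C b  input=b b f f f $  — match b
step 4: stack=$ f E C  input=b f f f $  — expand C -> b C E
step 5: stack=$ f E E C b  input=b f f f $  — match b
step 6: stack=$ f E E C  input=f f f $  — expand C -> epsilon
step 7: stack=$ f E E  input=f f f $  — expand E -> f
step 8: stack=$ f E f  input=f f f $  — match f
step 9: stack=$ f E  input=f f $  — expand E -> f
step 10: stack=$ f f  input=f f $  — match f
step 11: stack=$ f  input=f $  — match f
Accept reached after 11 steps.

11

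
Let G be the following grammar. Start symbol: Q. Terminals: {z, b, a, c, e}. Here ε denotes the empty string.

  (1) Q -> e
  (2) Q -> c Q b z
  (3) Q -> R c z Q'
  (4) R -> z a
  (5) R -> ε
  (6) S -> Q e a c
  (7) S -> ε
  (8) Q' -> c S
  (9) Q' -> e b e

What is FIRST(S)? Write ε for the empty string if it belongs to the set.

FIRST(R) = {ε, z}
FIRST(Q') = {c, e}
FIRST(Q) = {c, e, z}  (via R c z Q')
FIRST(S) = {ε, c, e, z}  (via Q e a c)

{ε, c, e, z}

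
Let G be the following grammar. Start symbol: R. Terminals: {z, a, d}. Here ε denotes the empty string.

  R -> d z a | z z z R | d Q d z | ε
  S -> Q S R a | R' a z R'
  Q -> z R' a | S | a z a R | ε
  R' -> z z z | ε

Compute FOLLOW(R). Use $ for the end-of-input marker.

{$, a, d, z}

FIRST(R): from R->d z a we get {d}; from R->z z z R we get {z}; from R->d Q d z we get {d}; from R->ε we get {ε}. So FIRST(R) = {ε, d, z}.
FIRST(R'): from R'->z z z we get {z}; from R'->ε we get {ε}. So FIRST(R') = {ε, z}.
FIRST(S): from S->Q S R a we get {a, z}; from S->R' a z R' we get {a, z}. So FIRST(S) = {a, z}.
FIRST(Q): from Q->z R' a we get {z}; from Q->S we get {a, z}; from Q->a z a R we get {a}; from Q->ε we get {ε}. So FIRST(Q) = {ε, a, z}.
FOLLOW(R) includes $ since R is the start symbol.
FOLLOW(Q): in R->d Q d z, Q is followed by d z with FIRST {d}; in S->Q S R a, Q is followed by S R a with FIRST {a, z}. Thus FOLLOW(Q) = {a, d, z}.
FOLLOW(R): in R->z z z R, the suffix after R is empty (adds nothing new); in S->Q S R a, R is followed by a with FIRST {a}; in Q->a z a R, the suffix after R is empty, so FOLLOW(R) ⊇ FOLLOW(Q) = {a, d, z}. Thus FOLLOW(R) = {$, a, d, z}.
FOLLOW(S): in S->Q S R a, S is followed by R a with FIRST {a, d, z}; in Q->S, the suffix after S is empty, so FOLLOW(S) ⊇ FOLLOW(Q) = {a, d, z}. Thus FOLLOW(S) = {a, d, z}.
FOLLOW(R'): in S->R' a z R' (occurrence 1), R' is followed by a z R' with FIRST {a}; in S->R' a z R' (occurrence 2), the suffix after R' is empty, so FOLLOW(R') ⊇ FOLLOW(S) = {a, d, z}; in Q->z R' a, R' is followed by a with FIRST {a}. Thus FOLLOW(R') = {a, d, z}.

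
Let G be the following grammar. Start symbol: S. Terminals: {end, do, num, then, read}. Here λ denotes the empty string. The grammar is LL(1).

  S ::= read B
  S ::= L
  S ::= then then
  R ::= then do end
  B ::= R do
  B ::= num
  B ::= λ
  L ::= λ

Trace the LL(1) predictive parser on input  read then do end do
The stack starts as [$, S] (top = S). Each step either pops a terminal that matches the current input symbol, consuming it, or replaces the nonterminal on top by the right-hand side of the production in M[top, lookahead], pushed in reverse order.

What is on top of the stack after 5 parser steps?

step 1: stack=$ S  input=read then do end do $  — expand S ::= read B
step 2: stack=$ B read  input=read then do end do $  — match read
step 3: stack=$ B  input=then do end do $  — expand B ::= R do
step 4: stack=$ do R  input=then do end do $  — expand R ::= then do end
step 5: stack=$ do end do then  input=then do end do $  — match then
Stack after step 5: $ do end do (top = do).

do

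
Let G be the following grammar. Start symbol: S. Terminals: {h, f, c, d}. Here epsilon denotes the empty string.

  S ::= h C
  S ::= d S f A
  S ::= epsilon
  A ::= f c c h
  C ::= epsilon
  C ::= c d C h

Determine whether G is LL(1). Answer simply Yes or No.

Yes

FIRST(S) = {epsilon, d, h}
FIRST(A) = {f}
FIRST(C) = {epsilon, c}
FOLLOW(S) = {$, f}
FOLLOW(A) = {$, f}
FOLLOW(C) = {$, f, h}
Each cell of M receives at most one production.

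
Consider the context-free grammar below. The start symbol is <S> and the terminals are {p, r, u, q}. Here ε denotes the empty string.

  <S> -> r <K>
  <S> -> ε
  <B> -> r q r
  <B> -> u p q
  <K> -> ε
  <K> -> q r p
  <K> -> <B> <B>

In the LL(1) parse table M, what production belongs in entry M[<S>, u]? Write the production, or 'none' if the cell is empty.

none

FIRST(<S>): from <S>->r <K> we get {r}; from <S>->ε we get {ε}. So FIRST(<S>) = {ε, r}.
FIRST(<B>): from <B>->r q r we get {r}; from <B>->u p q we get {u}. So FIRST(<B>) = {r, u}.
FIRST(<K>): from <K>->ε we get {ε}; from <K>->q r p we get {q}; from <K>-><B> <B> we get {r, u}. So FIRST(<K>) = {ε, q, r, u}.
FOLLOW(<S>) includes $ since <S> is the start symbol.
FOLLOW(<S>): <S> appears on no right-hand side. Thus FOLLOW(<S>) = {$}.
For <S> -> r <K>: FIRST(r <K>) = {r}, so it goes in M[<S>, t] for t ∈ {r}.
For <S> -> ε: FIRST(ε) = {ε}, so it goes in M[<S>, t] for t ∈ {}; since ε ∈ FIRST, also for every t ∈ FOLLOW(<S>) = {$}.
None of these place a production in M[<S>, u].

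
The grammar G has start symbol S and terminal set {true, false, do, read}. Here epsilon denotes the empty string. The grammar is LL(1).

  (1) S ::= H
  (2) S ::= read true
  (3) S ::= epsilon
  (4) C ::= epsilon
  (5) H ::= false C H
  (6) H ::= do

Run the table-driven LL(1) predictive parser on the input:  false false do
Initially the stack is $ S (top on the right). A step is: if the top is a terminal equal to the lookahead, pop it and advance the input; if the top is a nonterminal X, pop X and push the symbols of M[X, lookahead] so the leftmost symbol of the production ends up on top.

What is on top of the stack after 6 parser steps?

C

step 1: stack=$ S  input=false false do $  — expand S ::= H
step 2: stack=$ H  input=false false do $  — expand H ::= false C H
step 3: stack=$ H C false  input=false false do $  — match false
step 4: stack=$ H C  input=false do $  — expand C ::= epsilon
step 5: stack=$ H  input=false do $  — expand H ::= false C H
step 6: stack=$ H C false  input=false do $  — match false
Stack after step 6: $ H C (top = C).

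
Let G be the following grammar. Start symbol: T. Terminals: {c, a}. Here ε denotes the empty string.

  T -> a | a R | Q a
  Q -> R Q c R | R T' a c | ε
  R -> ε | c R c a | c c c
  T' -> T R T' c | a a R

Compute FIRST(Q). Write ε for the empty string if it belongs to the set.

FIRST(R) = {ε, c}
FIRST(T) = {a, c}  (via Q a)
FIRST(T') = {a, c}  (via T R T' c)
FIRST(Q) = {ε, a, c}  (via R Q c R, R T' a c)

{ε, a, c}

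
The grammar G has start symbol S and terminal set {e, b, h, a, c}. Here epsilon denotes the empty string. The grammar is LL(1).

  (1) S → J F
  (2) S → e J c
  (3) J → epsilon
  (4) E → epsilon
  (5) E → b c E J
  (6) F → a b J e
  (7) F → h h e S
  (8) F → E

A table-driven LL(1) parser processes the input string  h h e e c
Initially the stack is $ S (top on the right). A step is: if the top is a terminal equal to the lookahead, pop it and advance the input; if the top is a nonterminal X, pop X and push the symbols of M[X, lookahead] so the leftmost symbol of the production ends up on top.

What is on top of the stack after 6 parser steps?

     Stack      Input        Action
  1  $ S        h h e e c $  expand S → J F
  2  $ F J      h h e e c $  expand J → epsilon
  3  $ F        h h e e c $  expand F → h h e S
  4  $ S e h h  h h e e c $  match h
  5  $ S e h    h e e c $    match h
  6  $ S e      e e c $      match e
Stack after step 6: $ S (top = S).

S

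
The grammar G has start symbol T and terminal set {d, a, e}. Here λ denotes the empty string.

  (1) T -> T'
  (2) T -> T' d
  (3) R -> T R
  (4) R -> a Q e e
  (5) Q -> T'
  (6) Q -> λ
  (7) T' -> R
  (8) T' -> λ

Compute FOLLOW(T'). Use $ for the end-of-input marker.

FIRST(T) = {λ, a, d}  (via T', T' d)
FIRST(R) = {a, d}  (via T R)
FIRST(T') = {λ, a, d}  (via R)
FIRST(Q) = {λ, a, d}  (via T')
FOLLOW(T) includes $ since T is the start symbol.
FOLLOW(T): in R->T R, T is followed by R with FIRST {a, d}. Thus FOLLOW(T) = {$, a, d}.
FOLLOW(Q): in R->a Q e e, Q is followed by e e with FIRST {e}. Thus FOLLOW(Q) = {e}.
FOLLOW(T'): in T->T', the suffix after T' is empty, so FOLLOW(T') ⊇ FOLLOW(T) = {$, a, d}; in T->T' d, T' is followed by d with FIRST {d}; in Q->T', the suffix after T' is empty, so FOLLOW(T') ⊇ FOLLOW(Q) = {e}. Thus FOLLOW(T') = {$, a, d, e}.
FOLLOW(R): in R->T R, the suffix after R is empty (adds nothing new); in T'->R, the suffix after R is empty, so FOLLOW(R) ⊇ FOLLOW(T') = {$, a, d, e}. Thus FOLLOW(R) = {$, a, d, e}.

{$, a, d, e}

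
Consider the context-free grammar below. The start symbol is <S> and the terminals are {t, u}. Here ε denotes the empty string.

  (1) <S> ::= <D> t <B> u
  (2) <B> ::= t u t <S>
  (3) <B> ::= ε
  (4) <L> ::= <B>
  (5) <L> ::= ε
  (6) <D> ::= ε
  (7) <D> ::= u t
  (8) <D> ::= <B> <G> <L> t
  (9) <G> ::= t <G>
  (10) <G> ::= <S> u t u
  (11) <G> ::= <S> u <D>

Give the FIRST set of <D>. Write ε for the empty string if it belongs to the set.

{ε, t, u}

FIRST(<B>) = {ε, t}
FIRST(<L>) = {ε, t}  (via <B>)
FIRST(<S>) = {t, u}  (via <D> t <B> u)
FIRST(<G>) = {t, u}  (via <S> u t u, <S> u <D>)
FIRST(<D>) = {ε, t, u}  (via <B> <G> <L> t)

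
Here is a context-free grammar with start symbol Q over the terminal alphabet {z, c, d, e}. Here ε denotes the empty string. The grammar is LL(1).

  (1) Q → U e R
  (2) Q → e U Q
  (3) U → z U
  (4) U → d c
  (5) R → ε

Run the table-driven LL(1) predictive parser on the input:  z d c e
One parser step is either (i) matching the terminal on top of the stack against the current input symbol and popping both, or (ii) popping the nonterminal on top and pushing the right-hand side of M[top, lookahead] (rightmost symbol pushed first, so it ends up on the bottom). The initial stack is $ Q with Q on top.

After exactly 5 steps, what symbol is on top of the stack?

c

     Stack      Input      Action
  1  $ Q        z d c e $  expand Q → U e R
  2  $ R e U    z d c e $  expand U → z U
  3  $ R e U z  z d c e $  match z
  4  $ R e U    d c e $    expand U → d c
  5  $ R e c d  d c e $    match d
Stack after step 5: $ R e c (top = c).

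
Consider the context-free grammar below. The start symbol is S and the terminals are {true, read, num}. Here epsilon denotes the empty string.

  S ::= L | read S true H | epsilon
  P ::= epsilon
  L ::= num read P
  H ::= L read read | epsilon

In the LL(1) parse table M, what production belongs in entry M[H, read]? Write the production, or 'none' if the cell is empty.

none

FIRST(P): from P::=epsilon we get {epsilon}. So FIRST(P) = {epsilon}.
FIRST(L): from L::=num read P we get {num}. So FIRST(L) = {num}.
FIRST(S): from S::=L we get {num}; from S::=read S true H we get {read}; from S::=epsilon we get {epsilon}. So FIRST(S) = {epsilon, num, read}.
FIRST(H): from H::=L read read we get {num}; from H::=epsilon we get {epsilon}. So FIRST(H) = {epsilon, num}.
FOLLOW(S) includes $ since S is the start symbol.
FOLLOW(S): in S::=read S true H, S is followed by true H with FIRST {true}. Thus FOLLOW(S) = {$, true}.
FOLLOW(H): in S::=read S true H, the suffix after H is empty, so FOLLOW(H) ⊇ FOLLOW(S) = {$, true}. Thus FOLLOW(H) = {$, true}.
For H ::= L read read: FIRST(L read read) = {num}, so it goes in M[H, t] for t ∈ {num}.
For H ::= epsilon: FIRST(epsilon) = {epsilon}, so it goes in M[H, t] for t ∈ {}; since epsilon ∈ FIRST, also for every t ∈ FOLLOW(H) = {$, true}.
None of these place a production in M[H, read].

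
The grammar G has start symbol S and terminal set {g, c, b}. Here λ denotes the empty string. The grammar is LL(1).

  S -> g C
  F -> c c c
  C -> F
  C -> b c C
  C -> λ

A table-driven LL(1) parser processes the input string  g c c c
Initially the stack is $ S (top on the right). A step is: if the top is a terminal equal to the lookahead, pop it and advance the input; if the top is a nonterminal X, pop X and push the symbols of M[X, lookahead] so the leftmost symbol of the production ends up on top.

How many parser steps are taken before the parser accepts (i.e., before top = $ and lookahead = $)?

step 1: stack=$ S  input=g c c c $  — expand S -> g C
step 2: stack=$ C g  input=g c c c $  — match g
step 3: stack=$ C  input=c c c $  — expand C -> F
step 4: stack=$ F  input=c c c $  — expand F -> c c c
step 5: stack=$ c c c  input=c c c $  — match c
step 6: stack=$ c c  input=c c $  — match c
step 7: stack=$ c  input=c $  — match c
Accept reached after 7 steps.

7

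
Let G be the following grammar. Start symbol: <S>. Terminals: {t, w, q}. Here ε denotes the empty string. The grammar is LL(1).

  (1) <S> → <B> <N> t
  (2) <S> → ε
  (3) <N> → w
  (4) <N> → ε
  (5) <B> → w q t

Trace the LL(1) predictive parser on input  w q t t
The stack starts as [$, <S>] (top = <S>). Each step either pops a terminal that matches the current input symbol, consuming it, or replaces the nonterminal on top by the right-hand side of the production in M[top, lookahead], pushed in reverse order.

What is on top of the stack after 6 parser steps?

t

step 1: stack=$ <S>  input=w q t t $  — expand <S> → <B> <N> t
step 2: stack=$ t <N> <B>  input=w q t t $  — expand <B> → w q t
step 3: stack=$ t <N> t q w  input=w q t t $  — match w
step 4: stack=$ t <N> t q  input=q t t $  — match q
step 5: stack=$ t <N> t  input=t t $  — match t
step 6: stack=$ t <N>  input=t $  — expand <N> → ε
Stack after step 6: $ t (top = t).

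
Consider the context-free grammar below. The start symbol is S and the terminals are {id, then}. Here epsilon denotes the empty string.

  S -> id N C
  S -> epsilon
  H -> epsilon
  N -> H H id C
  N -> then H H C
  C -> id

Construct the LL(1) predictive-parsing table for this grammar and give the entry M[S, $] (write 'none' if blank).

FIRST(S): from S->id N C we get {id}; from S->epsilon we get {epsilon}. So FIRST(S) = {epsilon, id}.
FIRST(H): from H->epsilon we get {epsilon}. So FIRST(H) = {epsilon}.
FIRST(C): from C->id we get {id}. So FIRST(C) = {id}.
FIRST(N): from N->H H id C we get {id}; from N->then H H C we get {then}. So FIRST(N) = {id, then}.
FOLLOW(S) includes $ since S is the start symbol.
FOLLOW(S): S appears on no right-hand side. Thus FOLLOW(S) = {$}.
For S -> id N C: FIRST(id N C) = {id}, so it goes in M[S, t] for t ∈ {id}.
For S -> epsilon: FIRST(epsilon) = {epsilon}, so it goes in M[S, t] for t ∈ {}; since epsilon ∈ FIRST, also for every t ∈ FOLLOW(S) = {$}.

S -> epsilon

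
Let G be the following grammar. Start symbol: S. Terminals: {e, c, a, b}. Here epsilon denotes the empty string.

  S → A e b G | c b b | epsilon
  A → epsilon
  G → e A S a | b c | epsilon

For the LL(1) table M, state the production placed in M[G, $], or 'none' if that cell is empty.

G → epsilon

FIRST(A) = {epsilon}
FIRST(G) = {epsilon, b, e}
FIRST(S) = {epsilon, c, e}  (via A e b G)
FOLLOW(S) includes $ since S is the start symbol.
FOLLOW(S): in G→e A S a, S is followed by a with FIRST {a}. Thus FOLLOW(S) = {$, a}.
FOLLOW(G): in S→A e b G, the suffix after G is empty, so FOLLOW(G) ⊇ FOLLOW(S) = {$, a}. Thus FOLLOW(G) = {$, a}.
For G → e A S a: FIRST(e A S a) = {e}, so it goes in M[G, t] for t ∈ {e}.
For G → b c: FIRST(b c) = {b}, so it goes in M[G, t] for t ∈ {b}.
For G → epsilon: FIRST(epsilon) = {epsilon}, so it goes in M[G, t] for t ∈ {}; since epsilon ∈ FIRST, also for every t ∈ FOLLOW(G) = {$, a}.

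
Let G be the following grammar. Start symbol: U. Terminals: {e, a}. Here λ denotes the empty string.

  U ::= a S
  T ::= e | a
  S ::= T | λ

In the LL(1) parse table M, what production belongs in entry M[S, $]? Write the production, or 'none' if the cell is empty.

S ::= λ

FIRST(U): from U::=a S we get {a}. So FIRST(U) = {a}.
FIRST(T): from T::=e we get {e}; from T::=a we get {a}. So FIRST(T) = {a, e}.
FIRST(S): from S::=T we get {a, e}; from S::=λ we get {λ}. So FIRST(S) = {λ, a, e}.
FOLLOW(U) includes $ since U is the start symbol.
FOLLOW(U): U appears on no right-hand side. Thus FOLLOW(U) = {$}.
FOLLOW(S): in U::=a S, the suffix after S is empty, so FOLLOW(S) ⊇ FOLLOW(U) = {$}. Thus FOLLOW(S) = {$}.
For S ::= T: FIRST(T) = {a, e}, so it goes in M[S, t] for t ∈ {a, e}.
For S ::= λ: FIRST(λ) = {λ}, so it goes in M[S, t] for t ∈ {}; since λ ∈ FIRST, also for every t ∈ FOLLOW(S) = {$}.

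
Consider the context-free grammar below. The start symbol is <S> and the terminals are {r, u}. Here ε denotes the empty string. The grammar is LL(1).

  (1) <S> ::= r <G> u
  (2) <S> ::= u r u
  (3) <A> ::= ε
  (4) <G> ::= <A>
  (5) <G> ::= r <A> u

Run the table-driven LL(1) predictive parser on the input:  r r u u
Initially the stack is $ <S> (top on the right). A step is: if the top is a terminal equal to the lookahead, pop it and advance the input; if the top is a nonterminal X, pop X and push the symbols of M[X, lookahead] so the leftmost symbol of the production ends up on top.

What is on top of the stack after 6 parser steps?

u

step 1: stack=$ <S>  input=r r u u $  — expand <S> ::= r <G> u
step 2: stack=$ u <G> r  input=r r u u $  — match r
step 3: stack=$ u <G>  input=r u u $  — expand <G> ::= r <A> u
step 4: stack=$ u u <A> r  input=r u u $  — match r
step 5: stack=$ u u <A>  input=u u $  — expand <A> ::= ε
step 6: stack=$ u u  input=u u $  — match u
Stack after step 6: $ u (top = u).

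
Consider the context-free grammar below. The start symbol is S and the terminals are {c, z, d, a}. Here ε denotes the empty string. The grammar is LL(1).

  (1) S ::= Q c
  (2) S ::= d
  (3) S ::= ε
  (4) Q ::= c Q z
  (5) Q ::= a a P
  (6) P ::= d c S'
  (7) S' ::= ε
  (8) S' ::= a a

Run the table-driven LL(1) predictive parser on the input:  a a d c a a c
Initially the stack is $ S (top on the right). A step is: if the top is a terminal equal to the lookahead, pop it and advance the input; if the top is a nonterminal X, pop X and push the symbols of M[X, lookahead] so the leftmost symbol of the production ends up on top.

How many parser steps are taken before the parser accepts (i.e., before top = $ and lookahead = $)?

11

step 1: stack=$ S  input=a a d c a a c $  — expand S ::= Q c
step 2: stack=$ c Q  input=a a d c a a c $  — expand Q ::= a a P
step 3: stack=$ c P a a  input=a a d c a a c $  — match a
step 4: stack=$ c P a  input=a d c a a c $  — match a
step 5: stack=$ c P  input=d c a a c $  — expand P ::= d c S'
step 6: stack=$ c S' c d  input=d c a a c $  — match d
step 7: stack=$ c S' c  input=c a a c $  — match c
step 8: stack=$ c S'  input=a a c $  — expand S' ::= a a
step 9: stack=$ c a a  input=a a c $  — match a
step 10: stack=$ c a  input=a c $  — match a
step 11: stack=$ c  input=c $  — match c
Accept reached after 11 steps.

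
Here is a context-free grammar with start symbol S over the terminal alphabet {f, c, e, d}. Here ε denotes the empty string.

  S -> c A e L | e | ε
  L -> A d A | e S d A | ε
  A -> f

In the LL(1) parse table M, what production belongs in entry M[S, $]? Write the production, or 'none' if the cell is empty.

FIRST(S): from S->c A e L we get {c}; from S->e we get {e}; from S->ε we get {ε}. So FIRST(S) = {ε, c, e}.
FIRST(A): from A->f we get {f}. So FIRST(A) = {f}.
FIRST(L): from L->A d A we get {f}; from L->e S d A we get {e}; from L->ε we get {ε}. So FIRST(L) = {ε, e, f}.
FOLLOW(S) includes $ since S is the start symbol.
FOLLOW(S): in L->e S d A, S is followed by d A with FIRST {d}. Thus FOLLOW(S) = {$, d}.
For S -> c A e L: FIRST(c A e L) = {c}, so it goes in M[S, t] for t ∈ {c}.
For S -> e: FIRST(e) = {e}, so it goes in M[S, t] for t ∈ {e}.
For S -> ε: FIRST(ε) = {ε}, so it goes in M[S, t] for t ∈ {}; since ε ∈ FIRST, also for every t ∈ FOLLOW(S) = {$, d}.

S -> ε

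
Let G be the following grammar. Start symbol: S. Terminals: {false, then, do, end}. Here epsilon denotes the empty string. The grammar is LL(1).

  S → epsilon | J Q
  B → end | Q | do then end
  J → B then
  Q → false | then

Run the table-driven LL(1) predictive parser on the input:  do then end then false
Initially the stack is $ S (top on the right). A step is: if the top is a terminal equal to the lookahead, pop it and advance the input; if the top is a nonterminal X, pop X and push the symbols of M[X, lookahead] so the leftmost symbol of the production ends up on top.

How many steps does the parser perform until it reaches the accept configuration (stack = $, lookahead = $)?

     Stack                 Input                     Action
  1  $ S                   do then end then false $  expand S → J Q
  2  $ Q J                 do then end then false $  expand J → B then
  3  $ Q then B            do then end then false $  expand B → do then end
  4  $ Q then end then do  do then end then false $  match do
  5  $ Q then end then     then end then false $     match then
  6  $ Q then end          end then false $          match end
  7  $ Q then              then false $              match then
  8  $ Q                   false $                   expand Q → false
  9  $ false               false $                   match false
Accept reached after 9 steps.

9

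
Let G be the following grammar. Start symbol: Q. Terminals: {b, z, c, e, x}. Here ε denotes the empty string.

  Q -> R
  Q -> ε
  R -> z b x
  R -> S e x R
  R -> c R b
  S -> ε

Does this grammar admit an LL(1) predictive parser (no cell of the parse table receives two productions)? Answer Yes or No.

Yes

FIRST(Q) = {ε, c, e, z}
FIRST(R) = {c, e, z}
FIRST(S) = {ε}
FOLLOW(Q) = {$}
FOLLOW(R) = {$, b}
FOLLOW(S) = {e}
Each cell of M receives at most one production.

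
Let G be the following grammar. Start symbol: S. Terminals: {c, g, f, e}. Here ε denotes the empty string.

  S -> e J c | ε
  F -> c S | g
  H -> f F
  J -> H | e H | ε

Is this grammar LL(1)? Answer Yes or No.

FIRST(S) = {ε, e}
FIRST(F) = {c, g}
FIRST(H) = {f}
FIRST(J) = {ε, e, f}
FOLLOW(S) = {$, c}
FOLLOW(F) = {c}
FOLLOW(H) = {c}
FOLLOW(J) = {c}
Each cell of M receives at most one production.

Yes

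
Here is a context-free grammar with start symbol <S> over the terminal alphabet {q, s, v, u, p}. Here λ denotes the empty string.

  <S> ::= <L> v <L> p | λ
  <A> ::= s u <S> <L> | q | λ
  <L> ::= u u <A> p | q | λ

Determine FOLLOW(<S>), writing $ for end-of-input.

FIRST(<A>) = {λ, q, s}
FIRST(<L>) = {λ, q, u}
FIRST(<S>) = {λ, q, u, v}  (via <L> v <L> p)
FOLLOW(<S>) includes $ since <S> is the start symbol.
FOLLOW(<A>): in <L>::=u u <A> p, <A> is followed by p with FIRST {p}. Thus FOLLOW(<A>) = {p}.
FOLLOW(<S>): in <A>::=s u <S> <L>, <S> is followed by <L> with FIRST {λ, q, u}; in <A>::=s u <S> <L>, the suffix after <S> is nullable, so FOLLOW(<S>) ⊇ FOLLOW(<A>) = {p}. Thus FOLLOW(<S>) = {$, p, q, u}.
FOLLOW(<L>): in <S>::=<L> v <L> p (occurrence 1), <L> is followed by v <L> p with FIRST {v}; in <S>::=<L> v <L> p (occurrence 2), <L> is followed by p with FIRST {p}; in <A>::=s u <S> <L>, the suffix after <L> is empty, so FOLLOW(<L>) ⊇ FOLLOW(<A>) = {p}. Thus FOLLOW(<L>) = {p, v}.

{$, p, q, u}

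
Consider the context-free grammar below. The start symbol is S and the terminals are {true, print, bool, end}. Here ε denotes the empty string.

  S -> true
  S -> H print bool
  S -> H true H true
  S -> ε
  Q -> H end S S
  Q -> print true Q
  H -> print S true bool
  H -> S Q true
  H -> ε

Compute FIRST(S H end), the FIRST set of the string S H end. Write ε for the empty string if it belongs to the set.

{end, print, true}

FIRST(S) = {ε, end, print, true}  (via H print bool, H true H true)
FIRST(Q) = {end, print, true}  (via H end S S)
FIRST(H) = {ε, end, print, true}  (via S Q true)
FIRST(S H end): take FIRST of each symbol in turn, carrying on past any symbol whose FIRST contains ε; result {end, print, true}.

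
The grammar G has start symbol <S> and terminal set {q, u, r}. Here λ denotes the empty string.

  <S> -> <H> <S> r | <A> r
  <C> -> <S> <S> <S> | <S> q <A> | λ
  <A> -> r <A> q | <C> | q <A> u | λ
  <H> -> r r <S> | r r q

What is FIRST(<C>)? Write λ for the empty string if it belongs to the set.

FIRST(<H>) = {r}
FIRST(<S>) = {q, r}  (via <H> <S> r, <A> r)
FIRST(<C>) = {λ, q, r}  (via <S> <S> <S>, <S> q <A>)
FIRST(<A>) = {λ, q, r}  (via <C>)

{λ, q, r}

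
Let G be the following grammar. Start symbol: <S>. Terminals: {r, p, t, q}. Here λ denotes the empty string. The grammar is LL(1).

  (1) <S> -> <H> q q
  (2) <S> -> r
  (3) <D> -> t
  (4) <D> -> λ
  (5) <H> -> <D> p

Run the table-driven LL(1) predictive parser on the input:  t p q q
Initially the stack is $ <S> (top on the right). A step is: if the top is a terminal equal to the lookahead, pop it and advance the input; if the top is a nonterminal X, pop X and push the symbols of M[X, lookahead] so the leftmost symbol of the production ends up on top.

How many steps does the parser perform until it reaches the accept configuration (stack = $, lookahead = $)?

7

     Stack        Input      Action
  1  $ <S>        t p q q $  expand <S> -> <H> q q
  2  $ q q <H>    t p q q $  expand <H> -> <D> p
  3  $ q q p <D>  t p q q $  expand <D> -> t
  4  $ q q p t    t p q q $  match t
  5  $ q q p      p q q $    match p
  6  $ q q        q q $      match q
  7  $ q          q $        match q
Accept reached after 7 steps.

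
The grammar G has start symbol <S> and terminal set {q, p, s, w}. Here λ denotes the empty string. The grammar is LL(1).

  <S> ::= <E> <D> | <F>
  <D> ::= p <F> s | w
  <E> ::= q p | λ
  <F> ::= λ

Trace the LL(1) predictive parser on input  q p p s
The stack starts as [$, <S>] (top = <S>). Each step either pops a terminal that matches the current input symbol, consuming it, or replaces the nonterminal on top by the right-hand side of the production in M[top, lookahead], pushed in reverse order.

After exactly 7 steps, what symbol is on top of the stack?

     Stack      Input      Action
  1  $ <S>      q p p s $  expand <S> ::= <E> <D>
  2  $ <D> <E>  q p p s $  expand <E> ::= q p
  3  $ <D> p q  q p p s $  match q
  4  $ <D> p    p p s $    match p
  5  $ <D>      p s $      expand <D> ::= p <F> s
  6  $ s <F> p  p s $      match p
  7  $ s <F>    s $        expand <F> ::= λ
Stack after step 7: $ s (top = s).

s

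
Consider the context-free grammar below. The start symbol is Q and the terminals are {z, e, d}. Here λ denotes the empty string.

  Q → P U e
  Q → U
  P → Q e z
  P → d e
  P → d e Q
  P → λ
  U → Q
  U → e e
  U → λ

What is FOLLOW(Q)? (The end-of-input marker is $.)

FIRST(Q): from Q→P U e we get {d, e}; from Q→U we get {λ, d, e}. So FIRST(Q) = {λ, d, e}.
FIRST(P): from P→Q e z we get {d, e}; from P→d e we get {d}; from P→d e Q we get {d}; from P→λ we get {λ}. So FIRST(P) = {λ, d, e}.
FIRST(U): from U→Q we get {λ, d, e}; from U→e e we get {e}; from U→λ we get {λ}. So FIRST(U) = {λ, d, e}.
FOLLOW(Q) includes $ since Q is the start symbol.
FOLLOW(P): in Q→P U e, P is followed by U e with FIRST {d, e}. Thus FOLLOW(P) = {d, e}.
FOLLOW(Q): in P→Q e z, Q is followed by e z with FIRST {e}; in P→d e Q, the suffix after Q is empty, so FOLLOW(Q) ⊇ FOLLOW(P) = {d, e}; in U→Q, the suffix after Q is empty, so FOLLOW(Q) ⊇ FOLLOW(U) = {$, d, e}. Thus FOLLOW(Q) = {$, d, e}.
FOLLOW(U): in Q→P U e, U is followed by e with FIRST {e}; in Q→U, the suffix after U is empty, so FOLLOW(U) ⊇ FOLLOW(Q) = {$, d, e}. Thus FOLLOW(U) = {$, d, e}.

{$, d, e}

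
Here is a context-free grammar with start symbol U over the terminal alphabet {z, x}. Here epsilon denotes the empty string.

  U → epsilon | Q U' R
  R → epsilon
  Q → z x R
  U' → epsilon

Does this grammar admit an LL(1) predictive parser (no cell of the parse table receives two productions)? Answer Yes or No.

Yes

FIRST(U) = {epsilon, z}
FIRST(R) = {epsilon}
FIRST(Q) = {z}
FIRST(U') = {epsilon}
FOLLOW(U) = {$}
FOLLOW(R) = {$}
FOLLOW(Q) = {$}
FOLLOW(U') = {$}
Each cell of M receives at most one production.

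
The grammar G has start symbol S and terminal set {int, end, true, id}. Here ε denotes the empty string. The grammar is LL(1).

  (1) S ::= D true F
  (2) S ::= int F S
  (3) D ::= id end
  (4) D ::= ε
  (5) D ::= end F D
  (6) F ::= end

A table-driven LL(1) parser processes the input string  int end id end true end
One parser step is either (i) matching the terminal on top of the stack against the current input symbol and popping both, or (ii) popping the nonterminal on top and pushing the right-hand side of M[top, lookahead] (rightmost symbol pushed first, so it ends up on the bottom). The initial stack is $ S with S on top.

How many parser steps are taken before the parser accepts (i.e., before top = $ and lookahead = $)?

11

      Stack            Input                      Action
   1  $ S              int end id end true end $  expand S ::= int F S
   2  $ S F int        int end id end true end $  match int
   3  $ S F            end id end true end $      expand F ::= end
   4  $ S end          end id end true end $      match end
   5  $ S              id end true end $          expand S ::= D true F
   6  $ F true D       id end true end $          expand D ::= id end
   7  $ F true end id  id end true end $          match id
   8  $ F true end     end true end $             match end
   9  $ F true         true end $                 match true
  10  $ F              end $                      expand F ::= end
  11  $ end            end $                      match end
Accept reached after 11 steps.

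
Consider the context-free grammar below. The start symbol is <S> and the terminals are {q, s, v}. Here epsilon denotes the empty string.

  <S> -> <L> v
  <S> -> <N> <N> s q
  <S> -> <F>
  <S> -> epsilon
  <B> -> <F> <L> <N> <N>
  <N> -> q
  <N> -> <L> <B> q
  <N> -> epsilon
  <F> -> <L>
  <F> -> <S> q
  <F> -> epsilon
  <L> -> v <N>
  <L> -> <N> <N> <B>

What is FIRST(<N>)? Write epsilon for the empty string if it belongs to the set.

FIRST(<S>): from <S>-><L> v we get {q, s, v}; from <S>-><N> <N> s q we get {q, s, v}; from <S>-><F> we get {epsilon, q, s, v}; from <S>->epsilon we get {epsilon}. So FIRST(<S>) = {epsilon, q, s, v}.
FIRST(<B>): from <B>-><F> <L> <N> <N> we get {q, s, v}. So FIRST(<B>) = {q, s, v}.
FIRST(<N>): from <N>->q we get {q}; from <N>-><L> <B> q we get {q, s, v}; from <N>->epsilon we get {epsilon}. So FIRST(<N>) = {epsilon, q, s, v}.
FIRST(<L>): from <L>->v <N> we get {v}; from <L>-><N> <N> <B> we get {q, s, v}. So FIRST(<L>) = {q, s, v}.
FIRST(<F>): from <F>-><L> we get {q, s, v}; from <F>-><S> q we get {q, s, v}; from <F>->epsilon we get {epsilon}. So FIRST(<F>) = {epsilon, q, s, v}.

{epsilon, q, s, v}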